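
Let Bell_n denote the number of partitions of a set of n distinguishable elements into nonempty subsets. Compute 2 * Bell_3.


Bell_3 can be computed from the Bell triangle or from Dobinski's identity Bell_n = (1/e) * sum_{k>=0} k^n / k!.
Computing Bell_3 = 5.
Then 2 * 5 = 10.

10


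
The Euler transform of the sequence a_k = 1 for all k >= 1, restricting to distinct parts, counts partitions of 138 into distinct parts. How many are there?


Partitions of 138 into distinct parts can be computed via generating function.
Product (1+x)(1+x^2)(1+x^3)...
The coefficient of x^138 = 8334326

8334326


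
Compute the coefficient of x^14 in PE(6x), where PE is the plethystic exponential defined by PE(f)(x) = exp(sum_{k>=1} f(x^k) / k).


With f(x) = 6x, the exponent is sum_{k>=1} 6 x^k / k = 6 * (-ln(1 - x)). Exponentiating:
PE(6x) = exp(-6 ln(1 - x)) = 1/(1 - x)^6.
By the negative binomial expansion, [x^n] 1/(1 - x)^6 = C(n + 5, 5).
For n = 14: C(19, 5) = 11628.

11628


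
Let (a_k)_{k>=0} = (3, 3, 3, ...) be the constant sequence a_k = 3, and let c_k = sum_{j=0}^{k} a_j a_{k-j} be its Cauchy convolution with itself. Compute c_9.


Since a_j = 3 for all j >= 0, the convolution sum becomes
c_k = sum_{j=0}^{k} 3 * 3 = 9 * (k + 1).
Equivalently, the generating function of (a_k) is 3/(1 - x) and its square is 9/(1 - x)^2 = sum_{k>=0} 9(k + 1) x^k.
For k = 9: 9 * 10 = 90.

90


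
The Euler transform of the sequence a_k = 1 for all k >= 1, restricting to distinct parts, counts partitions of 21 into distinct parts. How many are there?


Partitions of 21 into distinct parts can be computed via generating function.
Product (1+x)(1+x^2)(1+x^3)...
The coefficient of x^21 = 76

76


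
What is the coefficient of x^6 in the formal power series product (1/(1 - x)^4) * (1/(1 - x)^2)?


Combine the factors: (1/(1 - x)^4) * (1/(1 - x)^2) = 1/(1 - x)^6.
Then use 1/(1 - x)^r = sum_{k>=0} C(k + r - 1, r - 1) x^k with r = 6 and k = 6:
C(11, 5) = 462.

462


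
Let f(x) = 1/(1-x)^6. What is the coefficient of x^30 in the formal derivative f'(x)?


Differentiate: d/dx [ 1/(1-x)^r ] = r / (1-x)^(r+1).
Here r = 6, so f'(x) = 6 / (1-x)^7.
The expansion of 1/(1-x)^(r+1) has coefficient of x^n equal to C(n+r, r).
So the coefficient of x^30 in f'(x) is
6 * C(36, 6) = 6 * 1947792 = 11686752

11686752


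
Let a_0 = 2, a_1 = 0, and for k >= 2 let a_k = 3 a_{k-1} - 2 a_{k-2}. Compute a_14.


Iterating the recurrence forward:
a_0 = 2
a_1 = 0
a_2 = 3*0 - 2*2 = -4
a_3 = 3*-4 - 2*0 = -12
a_4 = 3*-12 - 2*-4 = -28
a_5 = 3*-28 - 2*-12 = -60
a_6 = 3*-60 - 2*-28 = -124
a_7 = 3*-124 - 2*-60 = -252
a_8 = 3*-252 - 2*-124 = -508
a_9 = 3*-508 - 2*-252 = -1020
a_10 = 3*-1020 - 2*-508 = -2044
a_11 = 3*-2044 - 2*-1020 = -4092
a_12 = 3*-4092 - 2*-2044 = -8188
a_13 = 3*-8188 - 2*-4092 = -16380
a_14 = 3*-16380 - 2*-8188 = -32764
So a_14 = -32764.

-32764


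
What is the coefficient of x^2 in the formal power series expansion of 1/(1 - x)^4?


The negative binomial / multiset identity is
1/(1 - x)^r = sum_{k>=0} C(k + r - 1, r - 1) x^k.
Here r = 4 and k = 2, so the coefficient is
C(2 + 3, 3) = C(5, 3)
= 10

10


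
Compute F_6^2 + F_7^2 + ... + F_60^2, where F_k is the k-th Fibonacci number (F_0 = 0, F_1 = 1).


There is a standard identity sum_{k=0}^{N} F_k^2 = F_N * F_{N+1} (proved inductively from the telescoping relation F_k^2 = F_k F_{k+1} - F_{k-1} F_k). Then
sum_{k=6}^{60} F_k^2 = F_60 F_61 - F_5 F_6.
Computing: F_60 = 1548008755920, F_61 = 2504730781961, F_5 = 5, F_6 = 8.
Sum = 1548008755920 * 2504730781961 - 5 * 8 = 3877345181697976387959080.

3877345181697976387959080


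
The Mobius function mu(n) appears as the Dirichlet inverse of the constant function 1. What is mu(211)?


211 = 211 (all distinct primes).
mu(211) = (-1)^1 = -1

-1


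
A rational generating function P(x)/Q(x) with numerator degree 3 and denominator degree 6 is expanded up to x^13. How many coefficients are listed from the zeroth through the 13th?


Expanding up to x^13 gives the coefficients for x^0, x^1, ..., x^13.
That is 13 + 1 = 14 coefficients in total.

14


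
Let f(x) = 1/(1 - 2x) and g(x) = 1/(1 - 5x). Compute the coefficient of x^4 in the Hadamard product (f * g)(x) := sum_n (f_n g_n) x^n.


f has coefficients f_k = 2^k and g has coefficients g_k = 5^k, so the Hadamard product has coefficient (f*g)_k = 2^k * 5^k = 10^k.
For k = 4: 10^4 = 10000.

10000


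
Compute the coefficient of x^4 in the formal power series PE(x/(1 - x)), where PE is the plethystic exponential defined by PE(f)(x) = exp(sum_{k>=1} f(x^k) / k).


For f(x) = x/(1 - x) we have
sum_{k>=1} f(x^k) / k = sum_{k>=1} (1/k) * x^k / (1 - x^k) = sum_{k, m >= 1} x^(k m) / k,
which after exponentiating simplifies to
PE(x/(1 - x)) = prod_{k>=1} 1 / (1 - x^k).
This is the generating function for the partition function p(n), so the coefficient of x^4 is p(4).
Computing p(4) by dynamic programming over parts 1, 2, ..., 4: p(4) = 5.

5


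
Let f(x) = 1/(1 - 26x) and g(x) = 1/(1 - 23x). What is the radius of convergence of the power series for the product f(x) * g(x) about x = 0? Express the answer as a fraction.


The radius of 1/(1 - 26x) is 1/26 (nearest singularity at x = 1/26), and the radius of 1/(1 - 23x) is 1/23.
The product f(x)*g(x) = 1/((1 - 26x)(1 - 23x)) has singularities at both 1/26 and 1/23, so its radius of convergence is the distance to the nearest one:
min(1/26, 1/23) = 1/26.

1/26


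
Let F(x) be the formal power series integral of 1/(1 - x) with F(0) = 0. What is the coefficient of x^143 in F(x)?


1/(1 - x) = sum_{k>=0} x^k. Integrating termwise and using F(0) = 0 gives
F(x) = sum_{k>=0} x^(k+1) / (k+1) = sum_{m>=1} x^m / m = -ln(1 - x).
So the coefficient of x^143 is 1/143 = 1/143.

1/143


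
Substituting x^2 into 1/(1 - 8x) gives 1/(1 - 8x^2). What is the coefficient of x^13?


Since 1/(1 - 8x^2) only has even powers of x,
the coefficient of x^13 (odd) is 0.

0


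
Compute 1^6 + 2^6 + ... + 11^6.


This power sum has a closed form given by Faulhaber's formula
sum_{k=1}^{m} k^p = (1 / (p + 1)) * sum_{j=0}^{p} C(p + 1, j) B_j m^(p + 1 - j),
but for small m direct computation is fastest:
1 + 64 + 729 + 4096 + 15625 + 46656 + 117649 + 262144 + 531441 + 1000000 + 1771561 = 3749966.

3749966


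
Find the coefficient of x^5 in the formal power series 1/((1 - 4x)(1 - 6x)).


By partial fractions or Cauchy convolution:
The coefficient equals sum_{k=0}^{5} 4^k * 6^(5-k).
= 21280

21280


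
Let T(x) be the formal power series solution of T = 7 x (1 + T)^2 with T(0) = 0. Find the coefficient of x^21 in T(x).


Apply the Lagrange inversion formula: if T = 7 x * phi(T) with phi(t) = (1 + t)^2, then [x^n] T = 7^n * (1/n) [t^(n-1)] phi(t)^n = 7^n * (1/n) [t^(n-1)] (1 + t)^(2n) = 7^n * (1/n) C(2n, n-1).
Using the identity C(2n, n-1) = C(2n, n) * n / (n+1), the unscaled factor equals C(2n, n) / (n+1) = C_n, the n-th Catalan number.
For n = 21: C_21 = C(42, 21) / 22 = 538257874440/22 = 24466267020.
With the 7^21 = 558545864083284007 factor, the coefficient is 558545864083284007 * 24466267020 = 13665532253578254033757549140.

13665532253578254033757549140


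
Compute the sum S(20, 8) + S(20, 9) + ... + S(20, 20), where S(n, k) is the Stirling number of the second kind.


By definition, S(n, k) counts partitions of an n-set into exactly k nonempty blocks.
Computing row n = 20 for k = 8..20:
S(20, k): 15170932662679, 12011282644725, 5917584964655, 1900842429486, 411016633391, 61068660380, 6302524580, 452329200, 22350954, 741285, 15675, 190, 1
Sum = 35479505957201.

35479505957201


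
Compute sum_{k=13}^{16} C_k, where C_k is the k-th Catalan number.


C_13 through C_16: 742900, 2674440, 9694845, 35357670
Sum = 742900 + 2674440 + 9694845 + 35357670
= 48469855

48469855


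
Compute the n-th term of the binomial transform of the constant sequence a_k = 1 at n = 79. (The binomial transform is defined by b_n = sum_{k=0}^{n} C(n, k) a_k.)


With a_k = 1 for all k, b_n = sum_{k=0}^{n} C(n, k) = 2^n by the binomial theorem.
For n = 79: 2^79 = 604462909807314587353088.

604462909807314587353088


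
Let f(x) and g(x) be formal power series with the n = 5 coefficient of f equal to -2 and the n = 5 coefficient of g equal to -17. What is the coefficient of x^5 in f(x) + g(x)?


Addition of formal power series is termwise.
The coefficient of x^5 in f + g = -2 + -17
= -19

-19


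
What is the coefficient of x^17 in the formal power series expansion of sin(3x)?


The Maclaurin series is sin(t) = sum_{k>=0} (-1)^k t^(2k+1) / (2k+1)!, so substituting t = 3x, only odd powers of x are nonzero, with coefficient of x^(2k+1) equal to (-1)^k 3^(2k+1) / (2k+1)!.
Write 17 = 2*8 + 1, giving the coefficient (-1)^8 * 3^17 / 17! = 129140163/355687428096000 = 177147/487911424000.

177147/487911424000


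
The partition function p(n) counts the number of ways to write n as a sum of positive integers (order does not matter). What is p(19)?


Using the generating function prod_{k>=1} 1/(1-x^k), we compute p(19).
By dynamic programming over parts 1 through 19:
p(19) = 490

490


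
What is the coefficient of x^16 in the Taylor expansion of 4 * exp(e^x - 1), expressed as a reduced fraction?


exp(e^x - 1) = sum_{k>=0} Bell_k x^k / k!, where Bell_k is the k-th Bell number.
So the coefficient of x^16 is 4 * Bell_16 / 16!.
Computing: Bell_16 = 10480142147 and 16! = 20922789888000, giving
4 * 10480142147/20922789888000 = 10480142147/5230697472000.

10480142147/5230697472000


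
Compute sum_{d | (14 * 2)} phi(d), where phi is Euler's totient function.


First, 14 * 2 = 28. One classical identity is sum_{d | n} phi(d) = n (each k in [1, n] has a unique gcd with n, and among the k's with gcd(k, n) = n/d there are phi(d) of them). So the sum equals 28. We also verify directly:
Divisors of 28: 1, 2, 4, 7, 14, 28.
phi values: 1, 1, 2, 6, 6, 12.
Sum = 28.

28


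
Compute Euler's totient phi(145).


phi(n) counts integers in [1, n] coprime to n. Using the multiplicative formula phi(n) = n * prod_{p | n} (1 - 1/p):
145 = 5 * 29, so
phi(145) = 145 * (1 - 1/5) * (1 - 1/29) = 112.

112


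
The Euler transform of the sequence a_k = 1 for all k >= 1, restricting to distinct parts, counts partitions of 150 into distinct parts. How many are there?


Partitions of 150 into distinct parts can be computed via generating function.
Product (1+x)(1+x^2)(1+x^3)...
The coefficient of x^150 = 19406016

19406016


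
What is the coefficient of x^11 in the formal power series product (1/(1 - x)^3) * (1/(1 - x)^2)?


Combine the factors: (1/(1 - x)^3) * (1/(1 - x)^2) = 1/(1 - x)^5.
Then use 1/(1 - x)^r = sum_{k>=0} C(k + r - 1, r - 1) x^k with r = 5 and k = 11:
C(15, 4) = 1365.

1365


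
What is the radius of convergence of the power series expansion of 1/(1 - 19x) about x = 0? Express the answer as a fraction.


Expanding 1/(1 - 19x) = sum_{k>=0} 19^k x^k, the series converges when |19x| < 1, i.e., |x| < 1/19.
So the radius of convergence is 1/19 = 1/19.

1/19


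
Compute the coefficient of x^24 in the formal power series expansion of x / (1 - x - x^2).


Let f(x) = sum_{k>=0} a_k x^k. Multiplying f(x) * (1 - x - x^2) = x and matching coefficients gives a_0 = 0, a_1 = 1, and a_k = a_{k-1} + a_{k-2} for k >= 2. These are the Fibonacci numbers F_k.
Iterating from F_0 = 0, F_1 = 1:
F_0=0, F_1=1, F_2=1, F_3=2, F_4=3, F_5=5, F_6=8, F_7=13, F_8=21, F_9=34, ...
F_24 = 46368.

46368


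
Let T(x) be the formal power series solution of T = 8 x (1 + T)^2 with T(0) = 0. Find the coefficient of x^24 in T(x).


Apply the Lagrange inversion formula: if T = 8 x * phi(T) with phi(t) = (1 + t)^2, then [x^n] T = 8^n * (1/n) [t^(n-1)] phi(t)^n = 8^n * (1/n) [t^(n-1)] (1 + t)^(2n) = 8^n * (1/n) C(2n, n-1).
Using the identity C(2n, n-1) = C(2n, n) * n / (n+1), the unscaled factor equals C(2n, n) / (n+1) = C_n, the n-th Catalan number.
For n = 24: C_24 = C(48, 24) / 25 = 32247603683100/25 = 1289904147324.
With the 8^24 = 4722366482869645213696 factor, the coefficient is 4722366482869645213696 * 1289904147324 = 6091400111437406562014936646549504.

6091400111437406562014936646549504


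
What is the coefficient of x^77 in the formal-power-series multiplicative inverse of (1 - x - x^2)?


Let the inverse be f(x) = sum_{k>=0} a_k x^k. From f(x) * (1 - x - x^2) = 1 and matching coefficients:
 x^0: a_0 = 1.
 x^1: a_1 - a_0 = 0, so a_1 = 1.
 x^k (k >= 2): a_k - a_{k-1} - a_{k-2} = 0, i.e. a_k = a_{k-1} + a_{k-2}.
This is the Fibonacci-type recurrence shifted so that a_0 = a_1 = 1.
Iterating: a_0=1, a_1=1, a_2=2, a_3=3, a_4=5, a_5=8, a_6=13, a_7=21, a_8=34, a_9=55, ...
a_77 = 8944394323791464.

8944394323791464


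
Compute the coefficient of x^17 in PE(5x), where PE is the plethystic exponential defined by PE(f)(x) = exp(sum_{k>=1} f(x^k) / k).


With f(x) = 5x, the exponent is sum_{k>=1} 5 x^k / k = 5 * (-ln(1 - x)). Exponentiating:
PE(5x) = exp(-5 ln(1 - x)) = 1/(1 - x)^5.
By the negative binomial expansion, [x^n] 1/(1 - x)^5 = C(n + 4, 4).
For n = 17: C(21, 4) = 5985.

5985


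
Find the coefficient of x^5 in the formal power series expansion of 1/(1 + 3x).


Write 1/(1 + c x) = 1/(1 - (-c) x) and apply the geometric-series identity
1/(1 - y) = sum_{k>=0} y^k to get 1/(1 + c x) = sum_{k>=0} (-c)^k x^k.
So the coefficient of x^k is (-c)^k = (-1)^k * c^k.
Here c = 3 and k = 5:
(-3)^5 = -1 * 243 = -243

-243


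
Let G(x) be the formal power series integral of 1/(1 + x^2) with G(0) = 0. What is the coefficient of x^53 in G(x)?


1/(1 + x^2) = sum_{j>=0} (-1)^j x^(2j). Integrating termwise with G(0) = 0:
G(x) = sum_{j>=0} (-1)^j x^(2j+1) / (2j+1) = arctan(x).
Only odd powers are nonzero. For x^53 write 53 = 2*26 + 1, giving
(-1)^26 / 53 = 1/53 = 1/53.

1/53


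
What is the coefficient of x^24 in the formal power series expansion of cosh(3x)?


The Maclaurin series is cosh(t) = sum_{m>=0} t^(2m) / (2m)!, so substituting t = 3x, only even powers of x are nonzero, with coefficient of x^(2m) equal to 3^(2m) / (2m)!.
For x^24 the coefficient is 3^24/24! = 282429536481/620448401733239439360000 = 4782969/10507348163952640000.

4782969/10507348163952640000


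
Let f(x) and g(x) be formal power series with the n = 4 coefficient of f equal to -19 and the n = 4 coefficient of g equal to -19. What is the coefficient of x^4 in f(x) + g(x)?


Addition of formal power series is termwise.
The coefficient of x^4 in f + g = -19 + -19
= -38

-38


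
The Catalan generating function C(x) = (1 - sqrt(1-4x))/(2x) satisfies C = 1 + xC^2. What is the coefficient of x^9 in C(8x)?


Substituting x -> 8x scales the n-th coefficient by 8^n, so [x^9] C(8x) = 8^9 * C_9.
C_9 = C(2*9, 9)/(10) = 48620/10 = 4862.
So 8^9 * 4862 = 134217728 * 4862 = 652566593536.

652566593536


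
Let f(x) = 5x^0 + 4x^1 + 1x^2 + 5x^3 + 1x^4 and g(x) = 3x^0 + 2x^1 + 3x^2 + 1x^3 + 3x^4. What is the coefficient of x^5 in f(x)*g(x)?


Cauchy product at x^5:
4*3 + 1*1 + 5*3 + 1*2
= 30

30


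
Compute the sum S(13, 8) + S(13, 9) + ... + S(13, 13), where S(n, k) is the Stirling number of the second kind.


By definition, S(n, k) counts partitions of an n-set into exactly k nonempty blocks.
Computing row n = 13 for k = 8..13:
S(13, k): 1899612, 359502, 39325, 2431, 78, 1
Sum = 2300949.

2300949


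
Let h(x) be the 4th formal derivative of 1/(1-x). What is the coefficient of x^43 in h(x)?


Differentiating 4 times: d^4/dx^4 [1/(1-x)] = 4!/(1-x)^5.
The expansion 1/(1-x)^5 = sum_{k>=0} C(k+4, 4) x^k, so the coefficient of x^n in 4!/(1-x)^5 is 4! * C(n+4, 4).
For n = 43: 24 * C(47, 4) = 24 * 178365 = 4280760

4280760


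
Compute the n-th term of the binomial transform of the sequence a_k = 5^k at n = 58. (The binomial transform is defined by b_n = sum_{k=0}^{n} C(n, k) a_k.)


With a_k = 5^k, b_n = sum_{k=0}^{n} C(n, k) 5^k = (1 + 5)^n by the binomial theorem.
For n = 58: (1 + 5)^58 = 6^58 = 1357602166130257152481187563160405662935023616.

1357602166130257152481187563160405662935023616


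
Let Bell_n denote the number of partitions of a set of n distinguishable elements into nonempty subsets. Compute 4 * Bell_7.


Bell_7 can be computed from the Bell triangle or from Dobinski's identity Bell_n = (1/e) * sum_{k>=0} k^n / k!.
Computing Bell_7 = 877.
Then 4 * 877 = 3508.

3508


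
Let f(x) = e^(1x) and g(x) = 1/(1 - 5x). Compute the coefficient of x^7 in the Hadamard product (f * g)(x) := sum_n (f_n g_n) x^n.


Expanding: f_k = 1^k/k! (from e^(1x)) and g_k = 5^k (from 1/(1 - 5x)). So the Hadamard coefficient (f * g)_k = 1^k 5^k / k! = (5)^k / k!.
For k = 7: 5^7/7! = 78125/5040 = 15625/1008.

15625/1008


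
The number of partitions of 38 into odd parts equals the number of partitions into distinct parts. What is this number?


Computing partitions of 38 into odd parts (1, 3, 5, ...):
Using the generating function prod_{k>=0} 1/(1-x^(2k+1)),
the count is 864

864


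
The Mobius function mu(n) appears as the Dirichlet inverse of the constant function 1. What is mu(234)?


234 has a squared prime factor, so mu(234) = 0.
Factorization reveals a repeated prime.

0


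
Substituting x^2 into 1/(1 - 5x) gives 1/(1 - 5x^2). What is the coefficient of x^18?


The coefficient of x^(2m) in 1/(1 - 5x^2) is 5^m.
With n = 18 = 2*9, the coefficient is 5^9 = 1953125.

1953125


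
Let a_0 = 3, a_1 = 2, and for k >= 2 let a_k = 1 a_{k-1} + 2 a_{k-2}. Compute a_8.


Iterating the recurrence forward:
a_0 = 3
a_1 = 2
a_2 = 1*2 + 2*3 = 8
a_3 = 1*8 + 2*2 = 12
a_4 = 1*12 + 2*8 = 28
a_5 = 1*28 + 2*12 = 52
a_6 = 1*52 + 2*28 = 108
a_7 = 1*108 + 2*52 = 212
a_8 = 1*212 + 2*108 = 428
So a_8 = 428.

428


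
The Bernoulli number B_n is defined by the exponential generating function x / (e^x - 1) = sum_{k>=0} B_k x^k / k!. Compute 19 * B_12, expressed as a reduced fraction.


Bernoulli numbers can also be computed recursively via B_0 = 1 and sum_{j=0}^{m} C(m+1, j) B_j = 0 for m >= 1. Odd-index Bernoulli numbers vanish for k >= 3.
Computing B_12 = -691/2730, so 19 * B_12 = 19 * -691/2730 = -13129/2730.

-13129/2730


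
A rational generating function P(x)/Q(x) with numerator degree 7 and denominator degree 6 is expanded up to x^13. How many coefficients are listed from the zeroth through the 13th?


Expanding up to x^13 gives the coefficients for x^0, x^1, ..., x^13.
That is 13 + 1 = 14 coefficients in total.

14


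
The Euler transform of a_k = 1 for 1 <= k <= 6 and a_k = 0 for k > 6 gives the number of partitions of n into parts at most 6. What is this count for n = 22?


Partitions of 22 into parts at most 6:
Using generating function (1-x)^(-1)(1-x^2)^(-1)...(1-x^6)^(-1),
the coefficient of x^22 = 391

391


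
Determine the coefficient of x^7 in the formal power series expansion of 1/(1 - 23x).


The geometric series identity gives 1/(1 - c x) = sum_{k>=0} c^k x^k, so the coefficient of x^k is c^k.
Here c = 23 and k = 7.
Computing: 23^7 = 3404825447

3404825447


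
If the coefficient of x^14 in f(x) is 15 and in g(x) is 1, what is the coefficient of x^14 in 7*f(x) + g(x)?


Scalar multiplication scales coefficients: 7 * 15 = 105.
Then add the g coefficient: 105 + 1
= 106

106


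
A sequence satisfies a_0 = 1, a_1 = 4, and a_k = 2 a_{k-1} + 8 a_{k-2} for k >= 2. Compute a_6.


The characteristic equation is t^2 - 2 t - 8 = 0, with roots r_1 = 4 and r_2 = -2 (so c_1 = r_1 + r_2, c_2 = -r_1 r_2 as required).
One can use the closed form a_n = A r_1^n + B r_2^n, but direct iteration is more reliable:
a_0 = 1, a_1 = 4, a_2 = 16, a_3 = 64, a_4 = 256, a_5 = 1024, a_6 = 4096.
So a_6 = 4096.

4096


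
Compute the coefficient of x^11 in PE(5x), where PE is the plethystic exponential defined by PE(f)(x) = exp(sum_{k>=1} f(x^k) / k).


With f(x) = 5x, the exponent is sum_{k>=1} 5 x^k / k = 5 * (-ln(1 - x)). Exponentiating:
PE(5x) = exp(-5 ln(1 - x)) = 1/(1 - x)^5.
By the negative binomial expansion, [x^n] 1/(1 - x)^5 = C(n + 4, 4).
For n = 11: C(15, 4) = 1365.

1365


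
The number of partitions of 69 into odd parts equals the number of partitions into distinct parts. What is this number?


Computing partitions of 69 into odd parts (1, 3, 5, ...):
Using the generating function prod_{k>=0} 1/(1-x^(2k+1)),
the count is 27130

27130


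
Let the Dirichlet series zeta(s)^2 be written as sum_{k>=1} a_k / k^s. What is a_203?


The Dirichlet convolution of the constant function 1 with itself gives (1 * 1)(k) = sum_{d | k} 1 = d(k), the number of positive divisors of k.
Since zeta(s) = sum_{k>=1} 1/k^s, we have zeta(s)^2 = sum_{k>=1} d(k)/k^s, so a_k = d(k).
For k = 203: the divisors are 1, 7, 29, 203.
Count = 4.

4


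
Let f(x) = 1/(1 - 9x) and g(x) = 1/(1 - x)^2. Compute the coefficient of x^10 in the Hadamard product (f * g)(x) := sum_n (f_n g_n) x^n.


f has coefficients f_k = 9^k. For g = 1/(1 - x)^2 the coefficient is g_k = C(k + 1, 1) = k + 1. The Hadamard coefficient is (f * g)_k = 9^k * (k + 1).
For k = 10: 9^10 * 11 = 3486784401 * 11 = 38354628411.

38354628411


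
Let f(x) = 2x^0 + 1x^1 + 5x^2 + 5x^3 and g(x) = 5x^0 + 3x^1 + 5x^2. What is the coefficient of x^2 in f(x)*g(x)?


Cauchy product at x^2:
2*5 + 1*3 + 5*5
= 38

38


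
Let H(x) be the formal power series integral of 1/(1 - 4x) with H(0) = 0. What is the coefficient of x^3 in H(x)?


1/(1 - 4x) = sum_{k>=0} 4^k x^k. Integrating termwise with H(0) = 0:
H(x) = sum_{k>=0} 4^k x^(k+1) / (k+1) = sum_{m>=1} 4^(m-1) x^m / m.
For m = 3: 4^2/3 = 16/3 = 16/3.

16/3


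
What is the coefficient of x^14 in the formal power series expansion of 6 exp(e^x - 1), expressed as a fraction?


exp(e^x - 1) is the exponential generating function for the Bell numbers Bell_k: exp(e^x - 1) = sum_{k>=0} Bell_k x^k / k!.
So the coefficient of x^14 in 6 exp(e^x - 1) is 6 Bell_14 / 14!.
Computing: Bell_14 = 190899322 and 14! = 87178291200, giving
6 * 190899322/87178291200 = 95449661/7264857600.

95449661/7264857600


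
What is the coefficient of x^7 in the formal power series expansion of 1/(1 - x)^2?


The expansion 1/(1 - x)^r = sum_{k>=0} C(k + r - 1, r - 1) x^k follows from the multiset / negative-binomial theorem (or from repeated differentiation of the geometric series).
For r = 2 and k = 7:
C(8, 1) = 40320 / (1 * 5040) = 8.

8


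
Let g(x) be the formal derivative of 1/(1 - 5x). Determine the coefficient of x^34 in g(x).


Differentiate termwise: d/dx sum_{k>=0} 5^k x^k = sum_{k>=1} k 5^k x^(k-1) = sum_{j>=0} (j+1) 5^(j+1) x^j.
Equivalently, d/dx [1/(1 - 5x)] = 5/(1 - 5x)^2.
For j = 34: 35 * 5^35 = 35 * 2910383045673370361328125 = 101863406598567962646484375.

101863406598567962646484375


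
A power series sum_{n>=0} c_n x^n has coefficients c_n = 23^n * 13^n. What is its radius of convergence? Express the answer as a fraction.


By the root test (Cauchy-Hadamard), the radius is R = 1 / limsup_n |c_n|^(1/n).
Here |c_n|^(1/n) = (23^n * 13^n)^(1/n) = 23 * 13 = 299 for all n.
So R = 1/299 = 1/299.

1/299


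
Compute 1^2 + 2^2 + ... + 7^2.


This power sum has a closed form given by Faulhaber's formula
sum_{k=1}^{m} k^p = (1 / (p + 1)) * sum_{j=0}^{p} C(p + 1, j) B_j m^(p + 1 - j),
but for small m direct computation is fastest:
1 + 4 + 9 + 16 + 25 + 36 + 49 = 140.

140


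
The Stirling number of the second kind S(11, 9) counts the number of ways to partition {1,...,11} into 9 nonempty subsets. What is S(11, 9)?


Using the explicit formula S(n,k) = (1/k!) sum_{j=0}^{k} (-1)^(k-j) C(k,j) j^n:
S(11, 9) = 1155
Equivalently, S(n,k) is n! times the coefficient of x^n in the EGF (e^x - 1)^k / k!.

1155


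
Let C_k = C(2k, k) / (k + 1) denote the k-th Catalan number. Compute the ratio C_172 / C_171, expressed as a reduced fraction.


Using C_k = (2k)! / (k! (k+1)!), the ratio C_{k+1}/C_k simplifies to
C_{k+1}/C_k = [(2k+2)! / ((k+1)! (k+2)!)] * [k! (k+1)! / (2k)!]
 = (2k+2)(2k+1) / ((k+1)(k+2)) = 2(2k+1) / (k+2).
For k = 171: 2(2*171 + 1) / (171 + 2) = 686/173 = 686/173.

686/173


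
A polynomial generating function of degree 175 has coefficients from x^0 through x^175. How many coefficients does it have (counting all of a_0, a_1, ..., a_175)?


A polynomial of degree 175 takes the form a_0 + a_1 x + ... + a_175 x^175.
The number of coefficients is 175 + 1 = 176.

176


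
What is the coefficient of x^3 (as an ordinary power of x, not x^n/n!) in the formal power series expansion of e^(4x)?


The exponential series is e^y = sum_{k>=0} y^k / k!. Substituting y = 4x gives
e^(4x) = sum_{k>=0} 4^k x^k / k!.
So the coefficient of x^n is a^n/n! with a = 4, n = 3:
4^3 / 3! = 64/6 = 32/3

32/3


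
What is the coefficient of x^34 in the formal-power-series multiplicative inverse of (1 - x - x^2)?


Let the inverse be f(x) = sum_{k>=0} a_k x^k. From f(x) * (1 - x - x^2) = 1 and matching coefficients:
 x^0: a_0 = 1.
 x^1: a_1 - a_0 = 0, so a_1 = 1.
 x^k (k >= 2): a_k - a_{k-1} - a_{k-2} = 0, i.e. a_k = a_{k-1} + a_{k-2}.
This is the Fibonacci-type recurrence shifted so that a_0 = a_1 = 1.
Iterating: a_0=1, a_1=1, a_2=2, a_3=3, a_4=5, a_5=8, a_6=13, a_7=21, a_8=34, a_9=55, ...
a_34 = 9227465.

9227465


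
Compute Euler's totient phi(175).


phi(n) counts integers in [1, n] coprime to n. Using the multiplicative formula phi(n) = n * prod_{p | n} (1 - 1/p):
175 = 5^2 * 7, so
phi(175) = 175 * (1 - 1/5) * (1 - 1/7) = 120.

120


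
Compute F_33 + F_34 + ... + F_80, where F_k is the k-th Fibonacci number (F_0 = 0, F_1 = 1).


Use the identity sum_{k=0}^{N} F_k = F_{N+2} - 1 (which follows from F_{k+2} - F_{k+1} = F_k). Then
sum_{k=33}^{80} F_k = (F_{82} - 1) - (F_{34} - 1) = F_{82} - F_{34}.
Computing: F_{82} = 61305790721611591, F_{34} = 5702887, so
Sum = 61305790721611591 - 5702887 = 61305790715908704.

61305790715908704


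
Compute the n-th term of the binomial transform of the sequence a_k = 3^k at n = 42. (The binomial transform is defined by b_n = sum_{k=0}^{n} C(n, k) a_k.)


With a_k = 3^k, b_n = sum_{k=0}^{n} C(n, k) 3^k = (1 + 3)^n by the binomial theorem.
For n = 42: (1 + 3)^42 = 4^42 = 19342813113834066795298816.

19342813113834066795298816


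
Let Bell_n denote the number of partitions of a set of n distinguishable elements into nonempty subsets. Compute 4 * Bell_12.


Bell_12 can be computed from the Bell triangle or from Dobinski's identity Bell_n = (1/e) * sum_{k>=0} k^n / k!.
Computing Bell_12 = 4213597.
Then 4 * 4213597 = 16854388.

16854388


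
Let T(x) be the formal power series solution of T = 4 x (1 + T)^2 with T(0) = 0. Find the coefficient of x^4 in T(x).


Apply the Lagrange inversion formula: if T = 4 x * phi(T) with phi(t) = (1 + t)^2, then [x^n] T = 4^n * (1/n) [t^(n-1)] phi(t)^n = 4^n * (1/n) [t^(n-1)] (1 + t)^(2n) = 4^n * (1/n) C(2n, n-1).
Using the identity C(2n, n-1) = C(2n, n) * n / (n+1), the unscaled factor equals C(2n, n) / (n+1) = C_n, the n-th Catalan number.
For n = 4: C_4 = C(8, 4) / 5 = 70/5 = 14.
With the 4^4 = 256 factor, the coefficient is 256 * 14 = 3584.

3584


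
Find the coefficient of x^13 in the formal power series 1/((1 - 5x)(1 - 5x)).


By partial fractions or Cauchy convolution:
The coefficient equals sum_{k=0}^{13} 5^k * 5^(13-k).
= 17089843750

17089843750


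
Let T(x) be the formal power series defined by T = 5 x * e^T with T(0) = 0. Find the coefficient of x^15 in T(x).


Apply the Lagrange inversion formula: if T = 5 x * phi(T) with phi(t) = e^t, then
[x^n] T = 5^n * (1/n) [t^(n-1)] phi(t)^n = 5^n * (1/n) [t^(n-1)] e^(n t) = 5^n * (1/n) * n^(n-1) / (n-1)! = 5^n * n^(n-1) / n!.
When c = 1 this is the Cayley count of rooted labeled trees on n vertices, divided by n!.
For n = 15: 5^15 * 15^14 / 15! = 30517578125 * 29192926025390625/1307674368000 = 9776651859283447265625/14350336.

9776651859283447265625/14350336


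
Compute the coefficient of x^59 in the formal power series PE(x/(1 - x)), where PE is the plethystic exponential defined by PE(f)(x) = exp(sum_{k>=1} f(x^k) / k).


For f(x) = x/(1 - x) we have
sum_{k>=1} f(x^k) / k = sum_{k>=1} (1/k) * x^k / (1 - x^k) = sum_{k, m >= 1} x^(k m) / k,
which after exponentiating simplifies to
PE(x/(1 - x)) = prod_{k>=1} 1 / (1 - x^k).
This is the generating function for the partition function p(n), so the coefficient of x^59 is p(59).
Computing p(59) by dynamic programming over parts 1, 2, ..., 59: p(59) = 831820.

831820


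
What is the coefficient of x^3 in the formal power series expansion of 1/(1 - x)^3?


The negative binomial / multiset identity is
1/(1 - x)^r = sum_{k>=0} C(k + r - 1, r - 1) x^k.
Here r = 3 and k = 3, so the coefficient is
C(3 + 2, 2) = C(5, 2)
= 10

10


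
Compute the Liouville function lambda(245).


The Liouville function is lambda(k) = (-1)^Omega(k), where Omega(k) counts the prime factors of k with multiplicity.
Factoring: 245 = 5 * 7 * 7, so Omega(245) = 3.
lambda(245) = (-1)^3 = -1.

-1


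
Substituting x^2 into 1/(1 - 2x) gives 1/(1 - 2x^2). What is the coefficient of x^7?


Since 1/(1 - 2x^2) only has even powers of x,
the coefficient of x^7 (odd) is 0.

0


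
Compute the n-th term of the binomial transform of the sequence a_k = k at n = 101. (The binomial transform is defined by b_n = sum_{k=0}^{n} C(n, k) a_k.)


With a_k = k, b_n = sum_{k=0}^{n} C(n, k) k. Using k * C(n, k) = n * C(n-1, k-1) gives b_n = n * sum_{k>=1} C(n-1, k-1) = n * 2^(n-1).
For n = 101: 101 * 2^100 = 101 * 1267650600228229401496703205376 = 128032710623051169551167023742976.

128032710623051169551167023742976


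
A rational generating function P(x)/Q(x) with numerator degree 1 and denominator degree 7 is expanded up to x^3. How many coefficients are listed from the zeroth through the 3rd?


Expanding up to x^3 gives the coefficients for x^0, x^1, ..., x^3.
That is 3 + 1 = 4 coefficients in total.

4


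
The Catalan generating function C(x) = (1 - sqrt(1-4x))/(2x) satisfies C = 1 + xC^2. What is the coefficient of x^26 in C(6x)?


Substituting x -> 6x scales the n-th coefficient by 6^n, so [x^26] C(6x) = 6^26 * C_26.
C_26 = C(2*26, 26)/(27) = 495918532948104/27 = 18367353072152.
So 6^26 * 18367353072152 = 170581728179578208256 * 18367353072152 = 3133134829132173193758393250086912.

3133134829132173193758393250086912


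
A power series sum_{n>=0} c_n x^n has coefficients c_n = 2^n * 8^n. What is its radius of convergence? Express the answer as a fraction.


By the root test (Cauchy-Hadamard), the radius is R = 1 / limsup_n |c_n|^(1/n).
Here |c_n|^(1/n) = (2^n * 8^n)^(1/n) = 2 * 8 = 16 for all n.
So R = 1/16 = 1/16.

1/16


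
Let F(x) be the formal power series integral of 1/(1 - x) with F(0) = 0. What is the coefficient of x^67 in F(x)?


1/(1 - x) = sum_{k>=0} x^k. Integrating termwise and using F(0) = 0 gives
F(x) = sum_{k>=0} x^(k+1) / (k+1) = sum_{m>=1} x^m / m = -ln(1 - x).
So the coefficient of x^67 is 1/67 = 1/67.

1/67


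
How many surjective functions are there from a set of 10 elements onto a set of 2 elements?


By inclusion-exclusion on which target elements are missed, the number of surjections from an n-set onto a k-set is
surj(n, k) = sum_{j=0}^{k} (-1)^j C(k, j) (k - j)^n.
Equivalently surj(n, k) = k! * S(n, k), where S(n, k) is the Stirling number of the second kind.
For n = 10, k = 2:
S(10, 2) = 511, so
surj = 2! * 511 = 2 * 511 = 1022.

1022


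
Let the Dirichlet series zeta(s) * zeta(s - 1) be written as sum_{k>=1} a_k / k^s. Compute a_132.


Convolution gives a_k = sum_{d | k} d * 1 = sum_{d | k} d = sigma(k), the sum of positive divisors of k.
For k = 132, the divisors are 1, 2, 3, 4, 6, 11, 12, 22, 33, 44, 66, 132, so
sigma(132) = 1 + 2 + 3 + 4 + 6 + 11 + 12 + 22 + 33 + 44 + 66 + 132 = 336.

336


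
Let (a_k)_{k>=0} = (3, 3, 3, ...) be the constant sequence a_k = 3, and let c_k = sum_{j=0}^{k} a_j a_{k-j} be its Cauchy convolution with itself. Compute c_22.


Since a_j = 3 for all j >= 0, the convolution sum becomes
c_k = sum_{j=0}^{k} 3 * 3 = 9 * (k + 1).
Equivalently, the generating function of (a_k) is 3/(1 - x) and its square is 9/(1 - x)^2 = sum_{k>=0} 9(k + 1) x^k.
For k = 22: 9 * 23 = 207.

207


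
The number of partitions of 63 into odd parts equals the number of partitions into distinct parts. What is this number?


Computing partitions of 63 into odd parts (1, 3, 5, ...):
Using the generating function prod_{k>=0} 1/(1-x^(2k+1)),
the count is 14848

14848


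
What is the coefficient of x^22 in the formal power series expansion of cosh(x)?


The Maclaurin series is cosh(t) = sum_{m>=0} t^(2m) / (2m)!, so substituting t = x, only even powers of x are nonzero, with coefficient of x^(2m) equal to 1 / (2m)!.
For x^22 the coefficient is 1/22! = 1/1124000727777607680000 = 1/1124000727777607680000.

1/1124000727777607680000


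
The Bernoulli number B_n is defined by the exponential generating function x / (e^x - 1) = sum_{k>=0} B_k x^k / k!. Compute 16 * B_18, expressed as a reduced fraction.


Bernoulli numbers can also be computed recursively via B_0 = 1 and sum_{j=0}^{m} C(m+1, j) B_j = 0 for m >= 1. Odd-index Bernoulli numbers vanish for k >= 3.
Computing B_18 = 43867/798, so 16 * B_18 = 16 * 43867/798 = 350936/399.

350936/399


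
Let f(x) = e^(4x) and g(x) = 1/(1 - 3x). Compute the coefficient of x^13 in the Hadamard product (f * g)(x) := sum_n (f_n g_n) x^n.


Expanding: f_k = 4^k/k! (from e^(4x)) and g_k = 3^k (from 1/(1 - 3x)). So the Hadamard coefficient (f * g)_k = 4^k 3^k / k! = (12)^k / k!.
For k = 13: 12^13/13! = 106993205379072/6227020800 = 429981696/25025.

429981696/25025


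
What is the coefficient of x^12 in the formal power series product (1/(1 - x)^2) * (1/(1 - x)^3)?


Combine the factors: (1/(1 - x)^2) * (1/(1 - x)^3) = 1/(1 - x)^5.
Then use 1/(1 - x)^r = sum_{k>=0} C(k + r - 1, r - 1) x^k with r = 5 and k = 12:
C(16, 4) = 1820.

1820


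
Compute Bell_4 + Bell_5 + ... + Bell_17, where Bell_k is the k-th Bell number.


Recall Bell_k counts set partitions of a k-set (with Bell_0 = 1 by convention).
Bell_4 through Bell_17: 15, 52, 203, 877, 4140, 21147, 115975, 678570, 4213597, 27644437, 190899322, 1382958545, 10480142147, 82864869804
Sum = 15 + 52 + 203 + 877 + 4140 + 21147 + 115975 + 678570 + 4213597 + 27644437 + 190899322 + 1382958545 + 10480142147 + 82864869804 = 94951548831.

94951548831


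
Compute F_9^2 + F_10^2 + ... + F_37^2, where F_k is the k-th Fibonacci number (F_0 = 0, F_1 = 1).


There is a standard identity sum_{k=0}^{N} F_k^2 = F_N * F_{N+1} (proved inductively from the telescoping relation F_k^2 = F_k F_{k+1} - F_{k-1} F_k). Then
sum_{k=9}^{37} F_k^2 = F_37 F_38 - F_8 F_9.
Computing: F_37 = 24157817, F_38 = 39088169, F_8 = 21, F_9 = 34.
Sum = 24157817 * 39088169 - 21 * 34 = 944284833566359.

944284833566359


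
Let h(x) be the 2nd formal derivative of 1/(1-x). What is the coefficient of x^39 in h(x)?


Differentiating 2 times: d^2/dx^2 [1/(1-x)] = 2!/(1-x)^3.
The expansion 1/(1-x)^3 = sum_{k>=0} C(k+2, 2) x^k, so the coefficient of x^n in 2!/(1-x)^3 is 2! * C(n+2, 2).
For n = 39: 2 * C(41, 2) = 2 * 820 = 1640

1640


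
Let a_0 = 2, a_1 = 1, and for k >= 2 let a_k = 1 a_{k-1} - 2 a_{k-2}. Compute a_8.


Iterating the recurrence forward:
a_0 = 2
a_1 = 1
a_2 = 1*1 - 2*2 = -3
a_3 = 1*-3 - 2*1 = -5
a_4 = 1*-5 - 2*-3 = 1
a_5 = 1*1 - 2*-5 = 11
a_6 = 1*11 - 2*1 = 9
a_7 = 1*9 - 2*11 = -13
a_8 = 1*-13 - 2*9 = -31
So a_8 = -31.

-31


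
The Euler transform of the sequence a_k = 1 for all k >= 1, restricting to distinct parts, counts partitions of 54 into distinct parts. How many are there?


Partitions of 54 into distinct parts can be computed via generating function.
Product (1+x)(1+x^2)(1+x^3)...
The coefficient of x^54 = 5718

5718


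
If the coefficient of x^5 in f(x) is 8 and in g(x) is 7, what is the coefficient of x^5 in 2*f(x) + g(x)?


Scalar multiplication scales coefficients: 2 * 8 = 16.
Then add the g coefficient: 16 + 7
= 23

23


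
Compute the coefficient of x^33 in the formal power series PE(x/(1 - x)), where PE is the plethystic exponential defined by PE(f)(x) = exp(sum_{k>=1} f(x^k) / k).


For f(x) = x/(1 - x) we have
sum_{k>=1} f(x^k) / k = sum_{k>=1} (1/k) * x^k / (1 - x^k) = sum_{k, m >= 1} x^(k m) / k,
which after exponentiating simplifies to
PE(x/(1 - x)) = prod_{k>=1} 1 / (1 - x^k).
This is the generating function for the partition function p(n), so the coefficient of x^33 is p(33).
Computing p(33) by dynamic programming over parts 1, 2, ..., 33: p(33) = 10143.

10143


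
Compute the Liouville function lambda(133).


The Liouville function is lambda(k) = (-1)^Omega(k), where Omega(k) counts the prime factors of k with multiplicity.
Factoring: 133 = 7 * 19, so Omega(133) = 2.
lambda(133) = (-1)^2 = 1.

1


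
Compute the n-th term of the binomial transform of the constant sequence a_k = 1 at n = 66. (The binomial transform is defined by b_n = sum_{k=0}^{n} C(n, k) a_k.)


With a_k = 1 for all k, b_n = sum_{k=0}^{n} C(n, k) = 2^n by the binomial theorem.
For n = 66: 2^66 = 73786976294838206464.

73786976294838206464


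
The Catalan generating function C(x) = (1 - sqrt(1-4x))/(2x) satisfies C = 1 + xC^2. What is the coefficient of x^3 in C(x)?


Substituting x -> x scales the n-th coefficient by 1, so [x^3] C(x) = C_3.
C_3 = C(2*3, 3)/(4) = 20/4 = 5.
= 5.

5


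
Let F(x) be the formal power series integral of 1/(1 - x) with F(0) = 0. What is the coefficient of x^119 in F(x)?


1/(1 - x) = sum_{k>=0} x^k. Integrating termwise and using F(0) = 0 gives
F(x) = sum_{k>=0} x^(k+1) / (k+1) = sum_{m>=1} x^m / m = -ln(1 - x).
So the coefficient of x^119 is 1/119 = 1/119.

1/119


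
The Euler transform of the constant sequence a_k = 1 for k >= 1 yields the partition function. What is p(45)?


The Euler transform converts the sequence a_k = 1 into the number of integer partitions.
Using the recurrence or dynamic programming:
p(45) = 89134

89134


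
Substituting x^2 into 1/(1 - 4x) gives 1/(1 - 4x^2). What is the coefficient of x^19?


Since 1/(1 - 4x^2) only has even powers of x,
the coefficient of x^19 (odd) is 0.

0


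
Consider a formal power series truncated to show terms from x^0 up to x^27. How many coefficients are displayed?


From x^0 to x^27 inclusive, the count is 27 - 0 + 1 = 28.

28


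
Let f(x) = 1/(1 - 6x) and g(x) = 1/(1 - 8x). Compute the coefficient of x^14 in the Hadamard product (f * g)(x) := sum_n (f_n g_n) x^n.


f has coefficients f_k = 6^k and g has coefficients g_k = 8^k, so the Hadamard product has coefficient (f*g)_k = 6^k * 8^k = 48^k.
For k = 14: 48^14 = 344649238497994142121984.

344649238497994142121984


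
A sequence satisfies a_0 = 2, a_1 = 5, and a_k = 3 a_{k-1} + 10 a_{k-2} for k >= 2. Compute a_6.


The characteristic equation is t^2 - 3 t - 10 = 0, with roots r_1 = 5 and r_2 = -2 (so c_1 = r_1 + r_2, c_2 = -r_1 r_2 as required).
One can use the closed form a_n = A r_1^n + B r_2^n, but direct iteration is more reliable:
a_0 = 2, a_1 = 5, a_2 = 35, a_3 = 155, a_4 = 815, a_5 = 3995, a_6 = 20135.
So a_6 = 20135.

20135


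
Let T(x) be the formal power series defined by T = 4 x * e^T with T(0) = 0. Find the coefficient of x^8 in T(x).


Apply the Lagrange inversion formula: if T = 4 x * phi(T) with phi(t) = e^t, then
[x^n] T = 4^n * (1/n) [t^(n-1)] phi(t)^n = 4^n * (1/n) [t^(n-1)] e^(n t) = 4^n * (1/n) * n^(n-1) / (n-1)! = 4^n * n^(n-1) / n!.
When c = 1 this is the Cayley count of rooted labeled trees on n vertices, divided by n!.
For n = 8: 4^8 * 8^7 / 8! = 65536 * 2097152/40320 = 1073741824/315.

1073741824/315


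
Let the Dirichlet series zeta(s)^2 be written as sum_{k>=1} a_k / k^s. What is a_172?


The Dirichlet convolution of the constant function 1 with itself gives (1 * 1)(k) = sum_{d | k} 1 = d(k), the number of positive divisors of k.
Since zeta(s) = sum_{k>=1} 1/k^s, we have zeta(s)^2 = sum_{k>=1} d(k)/k^s, so a_k = d(k).
For k = 172: the divisors are 1, 2, 4, 43, 86, 172.
Count = 6.

6


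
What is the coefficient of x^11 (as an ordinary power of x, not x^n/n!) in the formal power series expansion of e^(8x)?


The exponential series is e^y = sum_{k>=0} y^k / k!. Substituting y = 8x gives
e^(8x) = sum_{k>=0} 8^k x^k / k!.
So the coefficient of x^n is a^n/n! with a = 8, n = 11:
8^11 / 11! = 8589934592/39916800 = 33554432/155925

33554432/155925
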